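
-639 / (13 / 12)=-7668 / 13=-589.85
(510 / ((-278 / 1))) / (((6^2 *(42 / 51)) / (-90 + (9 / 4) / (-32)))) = 793305 / 142336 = 5.57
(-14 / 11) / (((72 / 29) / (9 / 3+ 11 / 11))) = -203 / 99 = -2.05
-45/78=-15/26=-0.58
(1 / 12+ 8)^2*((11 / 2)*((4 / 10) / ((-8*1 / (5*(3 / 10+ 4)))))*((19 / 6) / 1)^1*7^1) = -591910781 / 69120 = -8563.52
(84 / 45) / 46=14 / 345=0.04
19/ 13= 1.46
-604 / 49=-12.33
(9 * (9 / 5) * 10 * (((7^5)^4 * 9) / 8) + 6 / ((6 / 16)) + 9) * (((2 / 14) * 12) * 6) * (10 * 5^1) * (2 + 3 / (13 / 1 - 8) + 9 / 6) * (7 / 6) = 35773665710539876529835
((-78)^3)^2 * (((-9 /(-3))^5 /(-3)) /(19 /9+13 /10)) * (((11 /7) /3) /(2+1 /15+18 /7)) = -90293779902268800 /149509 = -603935414605.60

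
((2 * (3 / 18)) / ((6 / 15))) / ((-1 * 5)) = -1 / 6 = -0.17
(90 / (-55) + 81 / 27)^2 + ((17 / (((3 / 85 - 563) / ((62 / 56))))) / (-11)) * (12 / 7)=529046535 / 283714508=1.86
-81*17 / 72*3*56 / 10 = -321.30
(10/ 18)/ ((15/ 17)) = 17/ 27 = 0.63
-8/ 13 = -0.62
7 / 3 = 2.33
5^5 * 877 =2740625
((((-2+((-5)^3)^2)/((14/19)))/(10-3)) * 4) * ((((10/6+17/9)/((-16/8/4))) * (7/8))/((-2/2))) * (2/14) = 4749392/441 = 10769.60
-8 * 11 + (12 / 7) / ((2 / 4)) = -592 / 7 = -84.57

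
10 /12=5 /6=0.83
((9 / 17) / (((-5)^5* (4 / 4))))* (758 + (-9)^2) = -7551 / 53125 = -0.14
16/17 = 0.94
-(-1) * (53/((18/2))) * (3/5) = 3.53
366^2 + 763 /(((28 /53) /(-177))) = -486705 /4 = -121676.25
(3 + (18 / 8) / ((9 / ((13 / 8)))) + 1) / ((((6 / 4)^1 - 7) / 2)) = -141 / 88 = -1.60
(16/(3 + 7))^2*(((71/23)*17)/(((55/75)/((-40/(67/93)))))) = -172417536/16951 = -10171.53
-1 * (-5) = 5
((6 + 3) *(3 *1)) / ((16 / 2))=27 / 8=3.38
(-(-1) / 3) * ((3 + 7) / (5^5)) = 2 / 1875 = 0.00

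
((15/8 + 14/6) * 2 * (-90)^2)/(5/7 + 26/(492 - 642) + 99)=35791875/52259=684.89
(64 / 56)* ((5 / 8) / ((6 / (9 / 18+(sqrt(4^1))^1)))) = 25 / 84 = 0.30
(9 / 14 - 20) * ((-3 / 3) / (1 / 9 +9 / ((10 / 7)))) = 12195 / 4039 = 3.02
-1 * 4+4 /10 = -18 /5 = -3.60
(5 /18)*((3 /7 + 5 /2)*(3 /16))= 205 /1344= 0.15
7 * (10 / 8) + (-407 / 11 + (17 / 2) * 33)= 1009 / 4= 252.25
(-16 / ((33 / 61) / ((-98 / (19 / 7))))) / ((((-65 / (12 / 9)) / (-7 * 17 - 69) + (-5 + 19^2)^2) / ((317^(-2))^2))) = 503491072 / 603425021844512189289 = 0.00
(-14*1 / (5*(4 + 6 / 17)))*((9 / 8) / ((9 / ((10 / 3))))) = -119 / 444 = -0.27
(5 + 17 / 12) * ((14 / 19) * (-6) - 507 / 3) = -253715 / 228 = -1112.79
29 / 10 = 2.90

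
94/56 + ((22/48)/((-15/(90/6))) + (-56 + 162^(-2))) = -20126947/367416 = -54.78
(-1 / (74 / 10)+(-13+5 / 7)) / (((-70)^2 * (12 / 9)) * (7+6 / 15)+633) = -9651 / 38057201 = -0.00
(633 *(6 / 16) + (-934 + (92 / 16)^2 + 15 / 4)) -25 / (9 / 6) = -32471 / 48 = -676.48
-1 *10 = -10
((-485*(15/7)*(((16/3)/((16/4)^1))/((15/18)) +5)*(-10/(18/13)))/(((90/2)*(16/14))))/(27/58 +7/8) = 718.58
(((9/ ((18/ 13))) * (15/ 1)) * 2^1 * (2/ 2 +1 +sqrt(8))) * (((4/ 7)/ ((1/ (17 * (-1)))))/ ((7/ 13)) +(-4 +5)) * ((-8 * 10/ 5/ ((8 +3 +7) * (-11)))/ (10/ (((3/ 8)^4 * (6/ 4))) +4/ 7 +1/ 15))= -351702000 * sqrt(2)/ 221192279-351702000/ 221192279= -3.84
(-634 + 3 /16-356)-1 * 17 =-16109 /16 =-1006.81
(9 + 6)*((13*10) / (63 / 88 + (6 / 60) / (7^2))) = 42042000 / 15479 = 2716.07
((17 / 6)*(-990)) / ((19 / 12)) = -33660 / 19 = -1771.58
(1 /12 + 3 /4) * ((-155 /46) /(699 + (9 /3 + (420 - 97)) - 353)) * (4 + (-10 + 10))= -775 /46368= -0.02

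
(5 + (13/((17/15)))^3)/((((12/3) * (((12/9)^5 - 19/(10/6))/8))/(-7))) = 126544874400/42895403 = 2950.08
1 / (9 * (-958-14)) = -1 / 8748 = -0.00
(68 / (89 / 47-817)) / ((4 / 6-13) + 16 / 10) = 1598 / 205597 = 0.01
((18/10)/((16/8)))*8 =7.20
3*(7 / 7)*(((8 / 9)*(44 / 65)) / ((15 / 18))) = 704 / 325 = 2.17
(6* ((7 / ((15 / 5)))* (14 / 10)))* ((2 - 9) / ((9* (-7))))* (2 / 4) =49 / 45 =1.09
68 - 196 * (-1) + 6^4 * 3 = 4152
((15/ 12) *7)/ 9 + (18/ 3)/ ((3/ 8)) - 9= 287/ 36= 7.97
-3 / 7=-0.43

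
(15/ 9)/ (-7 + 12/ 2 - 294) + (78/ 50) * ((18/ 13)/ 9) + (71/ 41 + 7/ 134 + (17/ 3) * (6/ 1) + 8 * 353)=69529761803/ 24310950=2860.02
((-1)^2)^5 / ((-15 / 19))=-19 / 15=-1.27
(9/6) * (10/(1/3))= 45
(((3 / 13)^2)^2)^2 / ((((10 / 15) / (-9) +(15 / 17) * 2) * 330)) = 1003833 / 69630774344560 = 0.00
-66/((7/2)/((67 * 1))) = -8844/7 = -1263.43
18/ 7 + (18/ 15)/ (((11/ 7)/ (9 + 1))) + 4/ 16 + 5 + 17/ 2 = 7379/ 308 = 23.96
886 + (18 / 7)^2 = 43738 / 49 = 892.61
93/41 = 2.27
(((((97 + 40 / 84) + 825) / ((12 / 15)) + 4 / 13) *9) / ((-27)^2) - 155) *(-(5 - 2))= 3112636 / 7371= 422.28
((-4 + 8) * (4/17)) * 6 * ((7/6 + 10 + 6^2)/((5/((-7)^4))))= 10871728/85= 127902.68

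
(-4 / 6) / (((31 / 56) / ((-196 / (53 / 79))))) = 1734208 / 4929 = 351.84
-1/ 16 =-0.06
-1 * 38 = -38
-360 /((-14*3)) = 60 /7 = 8.57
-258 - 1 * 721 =-979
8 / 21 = 0.38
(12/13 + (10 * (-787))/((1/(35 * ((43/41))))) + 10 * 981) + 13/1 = -148740399/533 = -279062.66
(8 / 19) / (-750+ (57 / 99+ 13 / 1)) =-132 / 230869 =-0.00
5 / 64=0.08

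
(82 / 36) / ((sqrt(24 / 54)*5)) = 41 / 60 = 0.68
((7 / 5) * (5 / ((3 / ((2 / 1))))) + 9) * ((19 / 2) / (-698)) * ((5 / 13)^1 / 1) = -3895 / 54444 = -0.07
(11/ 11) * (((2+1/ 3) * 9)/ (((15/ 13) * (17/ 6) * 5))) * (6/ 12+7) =9.64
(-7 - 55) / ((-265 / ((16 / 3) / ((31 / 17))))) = 544 / 795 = 0.68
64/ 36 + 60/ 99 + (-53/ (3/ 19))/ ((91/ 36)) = -130.41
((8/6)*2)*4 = 32/3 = 10.67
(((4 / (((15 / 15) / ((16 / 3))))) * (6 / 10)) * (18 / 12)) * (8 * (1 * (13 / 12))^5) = 371293 / 1620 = 229.19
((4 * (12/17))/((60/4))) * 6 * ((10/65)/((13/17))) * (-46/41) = -8832/34645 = -0.25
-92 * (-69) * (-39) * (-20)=4951440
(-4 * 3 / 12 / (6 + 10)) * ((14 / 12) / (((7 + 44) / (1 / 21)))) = -1 / 14688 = -0.00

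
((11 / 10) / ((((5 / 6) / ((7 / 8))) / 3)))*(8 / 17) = 693 / 425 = 1.63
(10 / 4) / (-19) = -5 / 38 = -0.13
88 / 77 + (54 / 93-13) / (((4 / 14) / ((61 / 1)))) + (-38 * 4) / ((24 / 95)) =-4234177 / 1302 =-3252.06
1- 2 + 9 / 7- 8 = -54 / 7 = -7.71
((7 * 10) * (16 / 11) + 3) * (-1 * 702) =-809406 / 11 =-73582.36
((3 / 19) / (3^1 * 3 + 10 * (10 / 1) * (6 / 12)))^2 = 9 / 1256641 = 0.00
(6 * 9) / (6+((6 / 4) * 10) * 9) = 18 / 47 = 0.38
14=14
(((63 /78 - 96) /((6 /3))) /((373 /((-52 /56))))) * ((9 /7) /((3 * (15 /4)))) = 495 /36554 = 0.01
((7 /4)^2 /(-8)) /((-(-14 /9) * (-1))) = 63 /256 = 0.25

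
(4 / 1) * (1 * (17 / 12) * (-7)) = -119 / 3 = -39.67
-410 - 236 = -646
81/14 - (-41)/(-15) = 641/210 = 3.05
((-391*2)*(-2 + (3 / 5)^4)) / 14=65297 / 625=104.48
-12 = -12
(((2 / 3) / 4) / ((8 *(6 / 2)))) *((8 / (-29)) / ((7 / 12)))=-2 / 609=-0.00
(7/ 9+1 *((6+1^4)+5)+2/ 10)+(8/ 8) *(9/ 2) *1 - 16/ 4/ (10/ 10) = 1213/ 90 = 13.48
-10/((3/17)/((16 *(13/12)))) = -8840/9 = -982.22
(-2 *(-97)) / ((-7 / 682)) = -132308 / 7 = -18901.14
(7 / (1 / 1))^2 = 49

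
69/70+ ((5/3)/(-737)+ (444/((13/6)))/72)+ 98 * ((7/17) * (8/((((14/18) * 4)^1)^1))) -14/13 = 3643338899/34204170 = 106.52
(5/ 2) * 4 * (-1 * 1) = -10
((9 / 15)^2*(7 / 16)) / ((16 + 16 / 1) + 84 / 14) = 0.00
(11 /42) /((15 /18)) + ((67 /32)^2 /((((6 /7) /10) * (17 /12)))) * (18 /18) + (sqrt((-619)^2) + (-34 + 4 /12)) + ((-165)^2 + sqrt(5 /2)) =sqrt(10) /2 + 12724850611 /456960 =27848.33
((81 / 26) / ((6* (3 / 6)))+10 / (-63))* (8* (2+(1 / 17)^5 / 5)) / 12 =757782993 / 646034935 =1.17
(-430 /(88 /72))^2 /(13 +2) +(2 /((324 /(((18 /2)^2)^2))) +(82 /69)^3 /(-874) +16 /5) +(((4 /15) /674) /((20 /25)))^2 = 327297711890602438223 /39455166179252340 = 8295.43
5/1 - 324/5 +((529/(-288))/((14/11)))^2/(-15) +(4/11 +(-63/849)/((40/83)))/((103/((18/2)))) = -4685159074619879/78189538775040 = -59.92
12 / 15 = 4 / 5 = 0.80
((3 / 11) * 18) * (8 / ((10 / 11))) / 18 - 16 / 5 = -0.80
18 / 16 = 9 / 8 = 1.12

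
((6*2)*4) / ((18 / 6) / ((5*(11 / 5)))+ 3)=44 / 3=14.67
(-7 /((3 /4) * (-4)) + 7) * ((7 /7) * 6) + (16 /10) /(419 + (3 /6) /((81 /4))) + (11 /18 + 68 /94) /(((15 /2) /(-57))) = 3292177753 /71785215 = 45.86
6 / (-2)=-3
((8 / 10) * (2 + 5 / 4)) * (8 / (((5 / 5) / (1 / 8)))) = 13 / 5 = 2.60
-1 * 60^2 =-3600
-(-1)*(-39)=-39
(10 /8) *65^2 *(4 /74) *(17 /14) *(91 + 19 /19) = 8259875 /259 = 31891.41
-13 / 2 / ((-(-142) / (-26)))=169 / 142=1.19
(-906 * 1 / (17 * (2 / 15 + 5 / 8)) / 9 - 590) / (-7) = 924810 / 10829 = 85.40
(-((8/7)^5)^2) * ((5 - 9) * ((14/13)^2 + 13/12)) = 4884451557376/143214951243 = 34.11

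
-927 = -927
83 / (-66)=-83 / 66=-1.26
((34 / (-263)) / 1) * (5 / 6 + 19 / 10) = -1394 / 3945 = -0.35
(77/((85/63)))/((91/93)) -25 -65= -35001/1105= -31.68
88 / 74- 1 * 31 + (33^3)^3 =1717224922871158 / 37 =46411484401923.19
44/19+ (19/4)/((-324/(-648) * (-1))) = -273/38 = -7.18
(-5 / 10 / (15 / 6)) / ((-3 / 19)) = 19 / 15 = 1.27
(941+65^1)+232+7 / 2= 2483 / 2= 1241.50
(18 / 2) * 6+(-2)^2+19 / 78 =4543 / 78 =58.24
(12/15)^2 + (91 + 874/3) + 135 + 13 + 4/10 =39853/75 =531.37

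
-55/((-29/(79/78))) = 4345/2262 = 1.92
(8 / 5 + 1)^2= 169 / 25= 6.76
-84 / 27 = -28 / 9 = -3.11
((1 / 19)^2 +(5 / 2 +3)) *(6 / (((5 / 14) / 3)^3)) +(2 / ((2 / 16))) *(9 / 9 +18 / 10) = 885076472 / 45125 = 19613.88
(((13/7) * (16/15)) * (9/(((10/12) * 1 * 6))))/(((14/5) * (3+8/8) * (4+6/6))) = 78/1225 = 0.06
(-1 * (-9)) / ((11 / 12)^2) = 1296 / 121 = 10.71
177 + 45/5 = 186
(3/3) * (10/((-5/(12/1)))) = -24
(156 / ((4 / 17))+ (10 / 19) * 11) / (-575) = -12707 / 10925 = -1.16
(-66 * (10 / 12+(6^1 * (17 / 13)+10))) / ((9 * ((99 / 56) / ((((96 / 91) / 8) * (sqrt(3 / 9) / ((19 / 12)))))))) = -186496 * sqrt(3) / 86697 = -3.73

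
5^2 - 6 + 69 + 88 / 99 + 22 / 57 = 15266 / 171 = 89.27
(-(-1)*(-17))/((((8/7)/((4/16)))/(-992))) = 3689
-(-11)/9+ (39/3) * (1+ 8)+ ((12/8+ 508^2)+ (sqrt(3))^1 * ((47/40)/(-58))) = 4647307/18 - 47 * sqrt(3)/2320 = 258183.69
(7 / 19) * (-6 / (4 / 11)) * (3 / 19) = -693 / 722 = -0.96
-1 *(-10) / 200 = 1 / 20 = 0.05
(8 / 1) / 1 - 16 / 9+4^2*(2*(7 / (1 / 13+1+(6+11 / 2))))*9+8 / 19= 3111536 / 18639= 166.94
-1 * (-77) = 77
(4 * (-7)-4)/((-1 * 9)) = 32/9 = 3.56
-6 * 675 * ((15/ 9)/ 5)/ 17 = -1350/ 17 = -79.41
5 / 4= 1.25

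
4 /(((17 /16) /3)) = 192 /17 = 11.29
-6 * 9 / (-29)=54 / 29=1.86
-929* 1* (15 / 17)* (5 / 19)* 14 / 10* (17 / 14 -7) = 1747.27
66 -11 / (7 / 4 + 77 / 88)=1298 / 21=61.81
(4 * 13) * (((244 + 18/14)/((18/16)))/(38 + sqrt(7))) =27142336/90531 - 714272 * sqrt(7)/90531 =278.94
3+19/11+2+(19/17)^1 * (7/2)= 3979/374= 10.64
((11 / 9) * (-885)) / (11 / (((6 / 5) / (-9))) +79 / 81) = 175230 / 13207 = 13.27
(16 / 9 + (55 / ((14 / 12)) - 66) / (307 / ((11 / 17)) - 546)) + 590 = 29354002 / 49581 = 592.04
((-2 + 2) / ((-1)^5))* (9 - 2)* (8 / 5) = 0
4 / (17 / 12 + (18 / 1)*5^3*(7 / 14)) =48 / 13517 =0.00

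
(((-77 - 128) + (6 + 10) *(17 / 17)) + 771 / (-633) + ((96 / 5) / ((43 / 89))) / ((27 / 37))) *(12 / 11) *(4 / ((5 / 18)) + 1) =-1552007072 / 680475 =-2280.77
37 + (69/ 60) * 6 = 439/ 10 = 43.90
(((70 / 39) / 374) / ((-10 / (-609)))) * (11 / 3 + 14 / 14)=9947 / 7293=1.36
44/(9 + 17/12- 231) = -528/2647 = -0.20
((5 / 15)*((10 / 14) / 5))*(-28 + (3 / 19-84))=-2125 / 399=-5.33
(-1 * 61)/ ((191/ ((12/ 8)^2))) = -549/ 764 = -0.72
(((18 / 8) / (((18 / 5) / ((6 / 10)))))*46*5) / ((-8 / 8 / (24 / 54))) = -115 / 3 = -38.33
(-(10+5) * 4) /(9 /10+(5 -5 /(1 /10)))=200 /147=1.36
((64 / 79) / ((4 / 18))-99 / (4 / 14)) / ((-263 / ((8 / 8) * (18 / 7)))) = 487539 / 145439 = 3.35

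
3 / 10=0.30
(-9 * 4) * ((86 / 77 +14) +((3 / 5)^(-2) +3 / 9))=-50528 / 77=-656.21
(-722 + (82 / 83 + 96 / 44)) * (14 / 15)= -3062696 / 4565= -670.91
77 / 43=1.79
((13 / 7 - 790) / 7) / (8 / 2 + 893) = -1839 / 14651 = -0.13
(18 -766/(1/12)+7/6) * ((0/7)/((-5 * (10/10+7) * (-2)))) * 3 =0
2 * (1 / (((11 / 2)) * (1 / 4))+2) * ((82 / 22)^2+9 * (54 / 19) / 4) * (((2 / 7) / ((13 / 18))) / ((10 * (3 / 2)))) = 6716232 / 2301299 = 2.92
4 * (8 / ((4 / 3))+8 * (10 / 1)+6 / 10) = 1732 / 5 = 346.40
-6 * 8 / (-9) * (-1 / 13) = -16 / 39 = -0.41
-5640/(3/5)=-9400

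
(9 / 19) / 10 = 9 / 190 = 0.05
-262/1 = -262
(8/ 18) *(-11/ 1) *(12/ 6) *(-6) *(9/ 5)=528/ 5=105.60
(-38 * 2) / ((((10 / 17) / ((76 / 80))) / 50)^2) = -1982251 / 4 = -495562.75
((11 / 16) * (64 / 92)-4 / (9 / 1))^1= 7 / 207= 0.03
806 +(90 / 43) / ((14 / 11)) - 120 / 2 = 225041 / 301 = 747.64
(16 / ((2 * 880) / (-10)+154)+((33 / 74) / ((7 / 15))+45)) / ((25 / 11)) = 257711 / 12950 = 19.90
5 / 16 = 0.31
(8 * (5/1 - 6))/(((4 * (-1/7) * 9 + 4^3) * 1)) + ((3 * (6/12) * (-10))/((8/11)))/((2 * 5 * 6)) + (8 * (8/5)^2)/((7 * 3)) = 857527/1730400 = 0.50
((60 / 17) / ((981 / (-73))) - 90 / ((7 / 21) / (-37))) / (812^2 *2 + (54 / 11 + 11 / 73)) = 44592958850 / 5886483619593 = 0.01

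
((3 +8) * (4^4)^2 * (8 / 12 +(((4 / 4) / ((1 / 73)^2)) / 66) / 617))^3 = 1205251056387499969327661056 / 6341898051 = 190045794917415011.81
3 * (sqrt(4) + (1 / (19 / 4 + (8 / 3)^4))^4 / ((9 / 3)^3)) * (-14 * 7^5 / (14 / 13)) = -1310946.00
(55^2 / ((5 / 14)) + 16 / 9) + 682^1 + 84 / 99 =9154.63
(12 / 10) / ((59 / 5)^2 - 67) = 5 / 301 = 0.02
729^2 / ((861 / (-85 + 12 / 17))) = -253851651 / 4879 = -52029.44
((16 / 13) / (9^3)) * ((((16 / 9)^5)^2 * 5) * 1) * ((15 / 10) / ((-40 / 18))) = -2199023255552 / 1223861324751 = -1.80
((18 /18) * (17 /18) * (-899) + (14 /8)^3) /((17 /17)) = -485969 /576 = -843.70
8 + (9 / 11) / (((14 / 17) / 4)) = 922 / 77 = 11.97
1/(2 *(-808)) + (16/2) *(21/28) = 9695/1616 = 6.00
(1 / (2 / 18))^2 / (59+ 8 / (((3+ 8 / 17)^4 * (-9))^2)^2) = 11457430800394090368792604743900081 / 8345536015102257582853075457047907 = 1.37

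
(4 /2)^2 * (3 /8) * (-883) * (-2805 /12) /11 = 225165 /8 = 28145.62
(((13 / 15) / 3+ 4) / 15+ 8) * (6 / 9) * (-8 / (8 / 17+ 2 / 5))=-760648 / 14985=-50.76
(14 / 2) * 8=56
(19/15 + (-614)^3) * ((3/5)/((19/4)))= -13888532564/475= -29239015.92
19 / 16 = 1.19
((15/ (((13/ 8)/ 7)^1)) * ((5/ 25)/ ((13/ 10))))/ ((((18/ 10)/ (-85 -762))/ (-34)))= 80634400/ 507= 159042.21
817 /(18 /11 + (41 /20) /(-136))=24444640 /48509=503.92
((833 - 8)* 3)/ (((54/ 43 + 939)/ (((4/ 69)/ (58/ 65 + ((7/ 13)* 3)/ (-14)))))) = 6149000/ 31307071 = 0.20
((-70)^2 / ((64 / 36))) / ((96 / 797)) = 22882.62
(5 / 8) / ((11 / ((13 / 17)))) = 65 / 1496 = 0.04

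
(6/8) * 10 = 15/2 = 7.50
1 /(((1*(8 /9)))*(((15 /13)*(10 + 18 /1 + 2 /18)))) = 351 /10120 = 0.03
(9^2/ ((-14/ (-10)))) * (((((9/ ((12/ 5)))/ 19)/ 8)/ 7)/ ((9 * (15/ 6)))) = 135/ 14896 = 0.01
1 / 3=0.33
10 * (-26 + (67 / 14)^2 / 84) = -2117875 / 8232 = -257.27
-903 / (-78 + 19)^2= -903 / 3481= -0.26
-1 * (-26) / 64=13 / 32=0.41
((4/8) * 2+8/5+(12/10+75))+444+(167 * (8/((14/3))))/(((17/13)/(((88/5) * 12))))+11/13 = 361692259/7735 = 46760.47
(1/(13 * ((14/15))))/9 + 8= 4373/546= 8.01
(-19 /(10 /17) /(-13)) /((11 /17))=5491 /1430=3.84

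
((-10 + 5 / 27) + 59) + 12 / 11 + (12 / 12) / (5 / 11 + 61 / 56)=4794428 / 94149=50.92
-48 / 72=-2 / 3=-0.67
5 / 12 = 0.42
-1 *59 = -59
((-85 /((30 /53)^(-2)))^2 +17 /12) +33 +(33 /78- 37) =910291907903 /1230915036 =739.52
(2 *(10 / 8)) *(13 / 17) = 65 / 34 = 1.91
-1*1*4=-4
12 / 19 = 0.63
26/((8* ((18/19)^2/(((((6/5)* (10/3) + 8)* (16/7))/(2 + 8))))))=9386/945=9.93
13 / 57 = 0.23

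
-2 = -2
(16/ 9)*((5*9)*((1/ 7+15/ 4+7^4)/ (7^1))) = 1346740/ 49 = 27484.49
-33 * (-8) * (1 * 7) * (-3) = -5544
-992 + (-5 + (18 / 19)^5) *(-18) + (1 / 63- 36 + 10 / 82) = -6086198449894 / 6395763717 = -951.60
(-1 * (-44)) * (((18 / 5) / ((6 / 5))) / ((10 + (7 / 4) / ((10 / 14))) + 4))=2640 / 329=8.02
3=3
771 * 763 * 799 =470030127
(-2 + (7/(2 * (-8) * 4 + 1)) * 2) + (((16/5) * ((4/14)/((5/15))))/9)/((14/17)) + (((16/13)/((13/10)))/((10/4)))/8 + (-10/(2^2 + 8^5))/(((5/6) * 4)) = -7347374389/4070773980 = -1.80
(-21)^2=441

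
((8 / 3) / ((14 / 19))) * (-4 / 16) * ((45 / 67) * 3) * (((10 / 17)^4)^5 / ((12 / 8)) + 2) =-6949892705367349013306737710 / 1906124529717711513006350869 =-3.65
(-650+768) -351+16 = -217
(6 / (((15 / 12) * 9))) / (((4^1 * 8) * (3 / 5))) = 1 / 36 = 0.03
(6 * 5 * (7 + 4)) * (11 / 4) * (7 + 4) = 19965 / 2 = 9982.50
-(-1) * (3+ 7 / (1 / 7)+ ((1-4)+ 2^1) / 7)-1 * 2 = 349 / 7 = 49.86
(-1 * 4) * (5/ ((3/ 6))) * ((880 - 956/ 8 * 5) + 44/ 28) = -79540/ 7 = -11362.86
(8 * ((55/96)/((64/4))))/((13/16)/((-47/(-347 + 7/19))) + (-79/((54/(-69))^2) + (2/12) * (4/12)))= -1326105/569112392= -0.00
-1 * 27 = -27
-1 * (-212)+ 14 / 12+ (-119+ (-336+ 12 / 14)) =-10121 / 42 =-240.98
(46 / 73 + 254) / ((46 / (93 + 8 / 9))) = 2617810 / 5037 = 519.72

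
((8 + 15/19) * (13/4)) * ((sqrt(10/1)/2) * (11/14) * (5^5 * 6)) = 665399.02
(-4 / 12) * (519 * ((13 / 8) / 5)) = -2249 / 40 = -56.22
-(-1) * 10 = 10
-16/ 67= -0.24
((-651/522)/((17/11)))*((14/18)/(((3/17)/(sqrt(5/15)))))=-16709*sqrt(3)/14094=-2.05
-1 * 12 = -12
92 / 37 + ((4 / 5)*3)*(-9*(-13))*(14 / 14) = 52408 / 185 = 283.29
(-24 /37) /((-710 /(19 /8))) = 57 /26270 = 0.00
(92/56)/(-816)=-23/11424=-0.00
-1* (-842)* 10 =8420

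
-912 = -912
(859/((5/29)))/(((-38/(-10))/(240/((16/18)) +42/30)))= 33804227/95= 355833.97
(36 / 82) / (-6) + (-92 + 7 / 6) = -22363 / 246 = -90.91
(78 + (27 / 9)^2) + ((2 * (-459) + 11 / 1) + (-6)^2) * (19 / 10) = -15679 / 10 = -1567.90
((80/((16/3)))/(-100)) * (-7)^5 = 50421/20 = 2521.05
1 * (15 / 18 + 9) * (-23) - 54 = -1681 / 6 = -280.17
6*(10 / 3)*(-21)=-420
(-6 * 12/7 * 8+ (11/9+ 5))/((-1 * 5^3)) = 4792/7875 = 0.61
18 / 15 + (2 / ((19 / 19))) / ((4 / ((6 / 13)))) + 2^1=3.43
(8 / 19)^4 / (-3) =-4096 / 390963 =-0.01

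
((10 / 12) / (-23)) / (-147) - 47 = -953437 / 20286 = -47.00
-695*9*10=-62550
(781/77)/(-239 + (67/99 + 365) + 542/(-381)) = 892683/11023747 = 0.08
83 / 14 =5.93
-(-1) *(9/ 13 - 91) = -1174/ 13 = -90.31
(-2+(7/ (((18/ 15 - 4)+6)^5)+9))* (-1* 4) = -7361907/ 262144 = -28.08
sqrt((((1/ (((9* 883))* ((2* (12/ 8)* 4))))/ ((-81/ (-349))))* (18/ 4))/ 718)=sqrt(331895859)/ 34235676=0.00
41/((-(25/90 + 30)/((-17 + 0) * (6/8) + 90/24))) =6642/545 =12.19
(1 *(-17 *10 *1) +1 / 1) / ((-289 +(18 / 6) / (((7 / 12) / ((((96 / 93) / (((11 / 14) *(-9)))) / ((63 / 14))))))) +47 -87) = 0.51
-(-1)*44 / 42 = 22 / 21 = 1.05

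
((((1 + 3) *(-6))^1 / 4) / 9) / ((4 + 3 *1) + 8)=-2 / 45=-0.04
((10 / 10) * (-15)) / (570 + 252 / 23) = -115 / 4454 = -0.03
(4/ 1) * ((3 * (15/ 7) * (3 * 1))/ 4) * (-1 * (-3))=405/ 7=57.86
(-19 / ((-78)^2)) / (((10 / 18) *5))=-19 / 16900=-0.00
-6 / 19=-0.32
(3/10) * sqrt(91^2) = 273/10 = 27.30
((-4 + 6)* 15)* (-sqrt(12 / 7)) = -60* sqrt(21) / 7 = -39.28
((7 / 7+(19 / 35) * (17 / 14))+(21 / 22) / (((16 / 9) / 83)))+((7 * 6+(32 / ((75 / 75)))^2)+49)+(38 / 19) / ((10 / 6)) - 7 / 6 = 300440633 / 258720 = 1161.26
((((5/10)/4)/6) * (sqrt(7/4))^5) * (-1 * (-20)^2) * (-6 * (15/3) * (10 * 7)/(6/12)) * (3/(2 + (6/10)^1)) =3215625 * sqrt(7)/52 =163610.46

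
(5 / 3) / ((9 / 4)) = 20 / 27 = 0.74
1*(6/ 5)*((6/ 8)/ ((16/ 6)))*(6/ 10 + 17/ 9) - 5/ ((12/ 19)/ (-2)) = 16.67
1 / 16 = 0.06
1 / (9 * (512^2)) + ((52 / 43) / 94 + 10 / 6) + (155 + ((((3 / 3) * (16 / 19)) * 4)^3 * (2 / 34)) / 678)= 9843699997326307607 / 62825638729089024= 156.68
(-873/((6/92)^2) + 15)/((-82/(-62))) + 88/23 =-146330373/943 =-155175.37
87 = 87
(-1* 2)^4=16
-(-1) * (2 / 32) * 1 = 1 / 16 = 0.06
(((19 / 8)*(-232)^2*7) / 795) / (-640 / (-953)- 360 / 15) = -15227987 / 315615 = -48.25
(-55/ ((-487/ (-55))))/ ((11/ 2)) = -550/ 487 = -1.13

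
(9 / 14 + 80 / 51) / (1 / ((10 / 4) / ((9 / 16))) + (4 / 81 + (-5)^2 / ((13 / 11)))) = 11084580 / 107404283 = 0.10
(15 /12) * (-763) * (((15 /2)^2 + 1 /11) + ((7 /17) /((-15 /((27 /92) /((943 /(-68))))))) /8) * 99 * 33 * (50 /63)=-48350064944775 /347024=-139327726.45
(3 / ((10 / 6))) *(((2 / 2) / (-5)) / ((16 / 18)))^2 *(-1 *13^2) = -123201 / 8000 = -15.40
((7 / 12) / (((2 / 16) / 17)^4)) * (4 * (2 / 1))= 4789428224 / 3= 1596476074.67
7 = 7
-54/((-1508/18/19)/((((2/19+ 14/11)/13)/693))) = 7776/4151147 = 0.00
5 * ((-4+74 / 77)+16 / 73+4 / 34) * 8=-108.09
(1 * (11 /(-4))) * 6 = -33 /2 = -16.50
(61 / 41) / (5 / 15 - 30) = -183 / 3649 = -0.05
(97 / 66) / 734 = 97 / 48444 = 0.00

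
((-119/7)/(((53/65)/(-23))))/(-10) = -5083/106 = -47.95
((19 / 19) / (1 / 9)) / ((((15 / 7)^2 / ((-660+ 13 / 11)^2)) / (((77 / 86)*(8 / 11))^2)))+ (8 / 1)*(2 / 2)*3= 2017704487144 / 5593225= 360740.80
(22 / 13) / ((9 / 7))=154 / 117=1.32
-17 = -17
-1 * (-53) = 53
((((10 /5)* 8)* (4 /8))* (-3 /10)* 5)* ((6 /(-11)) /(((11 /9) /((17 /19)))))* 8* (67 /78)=984096 /29887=32.93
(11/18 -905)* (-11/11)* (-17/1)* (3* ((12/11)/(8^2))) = -276743/352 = -786.20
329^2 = 108241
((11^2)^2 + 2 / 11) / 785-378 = -359.35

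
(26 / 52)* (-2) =-1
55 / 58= 0.95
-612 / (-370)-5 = -619 / 185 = -3.35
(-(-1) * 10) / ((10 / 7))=7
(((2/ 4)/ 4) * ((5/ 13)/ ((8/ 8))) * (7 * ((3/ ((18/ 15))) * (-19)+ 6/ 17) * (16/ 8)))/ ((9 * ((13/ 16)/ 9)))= -112210/ 2873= -39.06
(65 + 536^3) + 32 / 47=7237563919 / 47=153990721.68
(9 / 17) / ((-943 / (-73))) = 0.04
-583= -583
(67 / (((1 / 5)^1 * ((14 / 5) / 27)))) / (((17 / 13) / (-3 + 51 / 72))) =-10778625 / 1904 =-5661.04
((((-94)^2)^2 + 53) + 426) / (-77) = -11153625 / 11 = -1013965.91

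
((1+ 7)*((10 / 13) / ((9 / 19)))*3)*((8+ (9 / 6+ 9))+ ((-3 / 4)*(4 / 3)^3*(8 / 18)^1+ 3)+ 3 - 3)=807.15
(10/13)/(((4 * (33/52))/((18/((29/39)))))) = 2340/319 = 7.34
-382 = -382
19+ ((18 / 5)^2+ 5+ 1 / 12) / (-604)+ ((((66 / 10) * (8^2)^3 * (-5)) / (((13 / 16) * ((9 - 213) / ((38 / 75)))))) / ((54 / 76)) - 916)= 39269997142373 / 1081220400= 36320.07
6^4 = 1296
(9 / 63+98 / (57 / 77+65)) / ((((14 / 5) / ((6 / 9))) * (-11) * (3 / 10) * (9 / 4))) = -5788400 / 110500929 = -0.05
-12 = -12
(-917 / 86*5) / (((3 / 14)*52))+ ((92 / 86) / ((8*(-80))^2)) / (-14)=-23005696897 / 4808294400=-4.78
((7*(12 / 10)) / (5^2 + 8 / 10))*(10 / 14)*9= 90 / 43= 2.09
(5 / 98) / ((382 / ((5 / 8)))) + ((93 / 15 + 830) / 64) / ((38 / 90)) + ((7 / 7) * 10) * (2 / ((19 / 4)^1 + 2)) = 10419054067 / 307274688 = 33.91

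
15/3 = 5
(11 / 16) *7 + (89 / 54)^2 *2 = 119501 / 11664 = 10.25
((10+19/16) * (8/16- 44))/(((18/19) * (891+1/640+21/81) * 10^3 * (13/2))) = -887661/10010641550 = -0.00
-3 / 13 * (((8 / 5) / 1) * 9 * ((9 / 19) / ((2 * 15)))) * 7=-0.37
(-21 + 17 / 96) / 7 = -1999 / 672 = -2.97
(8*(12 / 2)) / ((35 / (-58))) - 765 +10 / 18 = -265856 / 315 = -843.99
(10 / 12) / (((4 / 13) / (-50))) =-1625 / 12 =-135.42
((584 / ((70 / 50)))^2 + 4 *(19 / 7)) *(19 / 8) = 40502927 / 98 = 413295.17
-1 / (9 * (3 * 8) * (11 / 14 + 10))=-7 / 16308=-0.00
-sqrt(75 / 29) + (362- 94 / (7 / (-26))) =4978 / 7- 5* sqrt(87) / 29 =709.53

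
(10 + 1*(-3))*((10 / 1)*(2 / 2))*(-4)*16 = -4480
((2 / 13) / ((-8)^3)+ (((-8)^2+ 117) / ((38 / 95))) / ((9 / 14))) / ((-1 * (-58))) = 21082871 / 1737216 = 12.14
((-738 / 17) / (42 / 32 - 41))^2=139428864 / 116532025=1.20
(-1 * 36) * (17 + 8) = -900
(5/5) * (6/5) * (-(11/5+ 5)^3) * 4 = -1119744/625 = -1791.59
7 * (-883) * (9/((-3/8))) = 148344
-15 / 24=-5 / 8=-0.62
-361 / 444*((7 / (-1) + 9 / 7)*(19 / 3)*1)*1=29.43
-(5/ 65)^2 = -1/ 169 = -0.01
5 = 5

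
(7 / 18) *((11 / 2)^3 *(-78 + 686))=354046 / 9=39338.44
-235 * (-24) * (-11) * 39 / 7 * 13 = -31454280 / 7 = -4493468.57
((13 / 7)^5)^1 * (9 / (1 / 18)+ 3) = 61263345 / 16807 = 3645.11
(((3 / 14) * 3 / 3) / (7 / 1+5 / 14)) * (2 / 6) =1 / 103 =0.01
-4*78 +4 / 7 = -2180 / 7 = -311.43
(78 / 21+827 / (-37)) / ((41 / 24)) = -115848 / 10619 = -10.91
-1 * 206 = -206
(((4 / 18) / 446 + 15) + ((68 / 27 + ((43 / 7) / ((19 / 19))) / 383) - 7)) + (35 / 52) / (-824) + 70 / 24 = 9303524691329 / 691665313248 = 13.45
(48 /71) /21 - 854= -424422 /497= -853.97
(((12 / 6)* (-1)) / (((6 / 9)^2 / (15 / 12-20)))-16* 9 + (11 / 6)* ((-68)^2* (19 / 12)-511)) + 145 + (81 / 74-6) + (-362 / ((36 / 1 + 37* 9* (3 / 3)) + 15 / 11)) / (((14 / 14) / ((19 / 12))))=22727431135 / 1808856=12564.53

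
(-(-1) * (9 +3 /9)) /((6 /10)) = 140 /9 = 15.56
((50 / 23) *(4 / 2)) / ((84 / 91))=325 / 69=4.71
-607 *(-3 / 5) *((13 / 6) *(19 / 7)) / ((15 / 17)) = 2548793 / 1050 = 2427.42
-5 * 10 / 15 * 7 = -70 / 3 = -23.33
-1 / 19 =-0.05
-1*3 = -3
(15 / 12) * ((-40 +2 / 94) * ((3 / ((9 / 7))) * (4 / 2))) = -65765 / 282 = -233.21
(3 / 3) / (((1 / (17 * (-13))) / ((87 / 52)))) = -1479 / 4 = -369.75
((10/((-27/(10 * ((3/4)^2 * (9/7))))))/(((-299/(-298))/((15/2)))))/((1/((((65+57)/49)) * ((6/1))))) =-30675375/102557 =-299.11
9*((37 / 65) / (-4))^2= 12321 / 67600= 0.18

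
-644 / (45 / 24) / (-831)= 0.41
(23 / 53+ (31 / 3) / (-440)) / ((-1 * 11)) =-28717 / 769560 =-0.04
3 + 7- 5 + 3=8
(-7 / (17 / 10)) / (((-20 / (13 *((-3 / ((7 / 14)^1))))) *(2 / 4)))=-546 / 17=-32.12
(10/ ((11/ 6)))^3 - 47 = 153443/ 1331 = 115.28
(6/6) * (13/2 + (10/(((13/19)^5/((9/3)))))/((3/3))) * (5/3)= 766963745/2227758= 344.28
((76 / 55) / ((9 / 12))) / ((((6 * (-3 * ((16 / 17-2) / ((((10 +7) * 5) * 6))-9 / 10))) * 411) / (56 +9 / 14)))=34834904 / 2227600683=0.02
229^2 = 52441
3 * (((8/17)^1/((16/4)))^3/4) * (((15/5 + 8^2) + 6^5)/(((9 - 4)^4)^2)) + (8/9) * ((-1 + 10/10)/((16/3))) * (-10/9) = 47058/1919140625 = 0.00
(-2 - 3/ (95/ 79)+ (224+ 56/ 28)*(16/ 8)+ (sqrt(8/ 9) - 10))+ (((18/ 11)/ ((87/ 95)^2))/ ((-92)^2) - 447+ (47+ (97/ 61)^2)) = 2*sqrt(2)/ 3+ 554048582204871/ 13839411260840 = 40.98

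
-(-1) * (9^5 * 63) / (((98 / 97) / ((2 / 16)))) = 51549777 / 112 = 460265.87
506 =506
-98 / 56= -7 / 4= -1.75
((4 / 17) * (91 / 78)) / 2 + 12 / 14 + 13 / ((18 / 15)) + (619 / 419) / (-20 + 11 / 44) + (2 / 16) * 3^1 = 382177165 / 31512152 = 12.13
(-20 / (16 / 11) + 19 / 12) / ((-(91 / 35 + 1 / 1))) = 365 / 108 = 3.38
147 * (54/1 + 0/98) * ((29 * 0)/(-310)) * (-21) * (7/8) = 0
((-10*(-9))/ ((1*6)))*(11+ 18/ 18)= 180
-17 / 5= -3.40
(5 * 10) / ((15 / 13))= 43.33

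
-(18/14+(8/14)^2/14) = -449/343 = -1.31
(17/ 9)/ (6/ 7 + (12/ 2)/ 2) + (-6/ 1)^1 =-1339/ 243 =-5.51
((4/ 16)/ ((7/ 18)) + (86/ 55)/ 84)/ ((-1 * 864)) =-191/ 249480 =-0.00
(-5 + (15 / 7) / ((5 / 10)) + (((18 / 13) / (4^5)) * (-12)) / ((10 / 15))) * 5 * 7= -86035 / 3328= -25.85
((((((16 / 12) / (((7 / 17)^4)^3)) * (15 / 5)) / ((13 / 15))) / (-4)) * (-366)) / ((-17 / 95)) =-17874507519245991150 / 179936733613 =-99337734.77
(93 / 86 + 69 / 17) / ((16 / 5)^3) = 939375 / 5988352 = 0.16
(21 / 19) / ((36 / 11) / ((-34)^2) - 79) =-9537 / 681644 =-0.01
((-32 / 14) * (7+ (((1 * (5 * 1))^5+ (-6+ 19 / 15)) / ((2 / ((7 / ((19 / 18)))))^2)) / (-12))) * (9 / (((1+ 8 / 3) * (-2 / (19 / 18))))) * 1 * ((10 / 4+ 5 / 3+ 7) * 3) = -295613916 / 1045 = -282884.13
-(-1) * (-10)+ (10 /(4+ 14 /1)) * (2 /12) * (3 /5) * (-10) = -95 /9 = -10.56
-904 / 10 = -452 / 5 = -90.40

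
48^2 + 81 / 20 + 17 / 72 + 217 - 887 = 589783 / 360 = 1638.29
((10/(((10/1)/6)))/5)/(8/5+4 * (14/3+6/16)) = 0.06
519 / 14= 37.07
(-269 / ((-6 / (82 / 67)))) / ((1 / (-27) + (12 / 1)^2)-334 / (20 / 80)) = -2421 / 52595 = -0.05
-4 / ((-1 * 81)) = 4 / 81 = 0.05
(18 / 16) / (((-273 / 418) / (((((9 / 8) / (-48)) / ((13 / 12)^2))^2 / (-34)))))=0.00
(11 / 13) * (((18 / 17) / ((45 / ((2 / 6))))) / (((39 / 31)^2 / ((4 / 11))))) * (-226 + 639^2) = 627486872 / 1008423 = 622.25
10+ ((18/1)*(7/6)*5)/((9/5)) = 205/3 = 68.33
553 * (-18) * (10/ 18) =-5530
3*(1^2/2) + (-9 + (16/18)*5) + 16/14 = -241/126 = -1.91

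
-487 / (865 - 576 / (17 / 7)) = -8279 / 10673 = -0.78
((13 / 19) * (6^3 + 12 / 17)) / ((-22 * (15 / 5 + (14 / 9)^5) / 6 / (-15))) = 127258861860 / 2540291963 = 50.10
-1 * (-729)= 729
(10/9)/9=10/81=0.12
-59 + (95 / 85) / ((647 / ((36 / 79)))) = -51265655 / 868921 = -59.00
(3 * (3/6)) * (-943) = -2829/2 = -1414.50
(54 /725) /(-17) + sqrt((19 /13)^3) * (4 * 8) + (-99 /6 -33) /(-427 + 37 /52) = 3391948 /30356475 + 608 * sqrt(247) /169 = 56.65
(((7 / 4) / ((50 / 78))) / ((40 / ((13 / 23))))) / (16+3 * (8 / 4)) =3549 / 2024000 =0.00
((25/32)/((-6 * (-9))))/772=25/1334016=0.00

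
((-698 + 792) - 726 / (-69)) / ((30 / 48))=19232 / 115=167.23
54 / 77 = 0.70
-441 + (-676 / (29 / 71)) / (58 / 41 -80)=-19619161 / 46719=-419.94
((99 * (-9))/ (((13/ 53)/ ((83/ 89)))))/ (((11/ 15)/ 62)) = -331376670/ 1157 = -286410.26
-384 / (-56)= 6.86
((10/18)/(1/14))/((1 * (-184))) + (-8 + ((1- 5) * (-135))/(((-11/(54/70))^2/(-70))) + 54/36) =-134968391/701316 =-192.45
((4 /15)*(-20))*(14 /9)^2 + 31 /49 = -146131 /11907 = -12.27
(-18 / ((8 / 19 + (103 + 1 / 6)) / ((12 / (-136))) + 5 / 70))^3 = 80018416634688 / 22196830519664694811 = 0.00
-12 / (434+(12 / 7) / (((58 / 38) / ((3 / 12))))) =-2436 / 88159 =-0.03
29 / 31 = 0.94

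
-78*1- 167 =-245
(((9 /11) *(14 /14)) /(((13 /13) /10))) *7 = 630 /11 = 57.27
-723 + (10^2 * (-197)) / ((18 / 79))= -784657 / 9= -87184.11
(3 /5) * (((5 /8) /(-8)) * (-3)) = 9 /64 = 0.14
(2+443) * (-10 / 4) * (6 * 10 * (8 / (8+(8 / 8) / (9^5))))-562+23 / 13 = -413358596219 / 6141109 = -67310.09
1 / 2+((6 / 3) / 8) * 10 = 3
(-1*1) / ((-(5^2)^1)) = 1 / 25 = 0.04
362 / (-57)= -362 / 57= -6.35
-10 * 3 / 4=-7.50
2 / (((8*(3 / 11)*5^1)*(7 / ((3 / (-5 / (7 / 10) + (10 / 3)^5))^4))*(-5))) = -355202213714271 / 22385920982495250625000000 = -0.00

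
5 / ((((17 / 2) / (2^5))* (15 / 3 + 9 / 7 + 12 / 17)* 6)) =35 / 78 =0.45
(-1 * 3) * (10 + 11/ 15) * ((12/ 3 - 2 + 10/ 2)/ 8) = -1127/ 40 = -28.18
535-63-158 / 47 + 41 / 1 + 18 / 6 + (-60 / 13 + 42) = 336064 / 611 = 550.02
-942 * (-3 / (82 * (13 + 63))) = 0.45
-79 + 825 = 746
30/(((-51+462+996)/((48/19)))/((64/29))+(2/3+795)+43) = 92160/3351641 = 0.03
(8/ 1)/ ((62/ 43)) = 172/ 31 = 5.55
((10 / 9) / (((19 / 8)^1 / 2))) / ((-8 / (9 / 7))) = -20 / 133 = -0.15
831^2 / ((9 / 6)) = 460374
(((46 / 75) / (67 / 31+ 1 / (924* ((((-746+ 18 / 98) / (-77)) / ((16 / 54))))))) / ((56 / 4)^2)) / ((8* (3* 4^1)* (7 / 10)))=46901853 / 2176900296928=0.00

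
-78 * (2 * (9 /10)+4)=-2262 /5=-452.40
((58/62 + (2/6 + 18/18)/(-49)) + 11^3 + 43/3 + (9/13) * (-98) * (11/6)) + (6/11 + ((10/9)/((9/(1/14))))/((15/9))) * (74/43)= 308377839040/252188937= 1222.80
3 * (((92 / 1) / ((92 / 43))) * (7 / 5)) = 903 / 5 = 180.60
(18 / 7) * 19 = 48.86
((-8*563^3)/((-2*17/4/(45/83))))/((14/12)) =770919323040/9877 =78051971.55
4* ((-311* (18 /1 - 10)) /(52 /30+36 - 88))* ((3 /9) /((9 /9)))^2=24880 /1131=22.00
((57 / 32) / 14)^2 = 3249 / 200704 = 0.02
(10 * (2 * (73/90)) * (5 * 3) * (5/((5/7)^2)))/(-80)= -3577/120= -29.81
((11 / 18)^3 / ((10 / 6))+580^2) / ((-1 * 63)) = -3269809331 / 612360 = -5339.68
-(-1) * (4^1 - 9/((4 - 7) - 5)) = 41/8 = 5.12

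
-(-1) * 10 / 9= 10 / 9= 1.11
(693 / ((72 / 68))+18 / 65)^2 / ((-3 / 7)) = -50719092487 / 50700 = -1000376.58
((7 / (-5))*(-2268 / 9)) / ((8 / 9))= 3969 / 10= 396.90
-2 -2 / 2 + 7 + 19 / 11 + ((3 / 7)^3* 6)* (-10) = 3789 / 3773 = 1.00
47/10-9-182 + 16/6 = -5509/30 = -183.63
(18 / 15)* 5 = 6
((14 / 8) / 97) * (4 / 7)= 1 / 97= 0.01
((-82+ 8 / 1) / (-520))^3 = 50653 / 17576000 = 0.00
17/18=0.94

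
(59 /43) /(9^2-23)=59 /2494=0.02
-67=-67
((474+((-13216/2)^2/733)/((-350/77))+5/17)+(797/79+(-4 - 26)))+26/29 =-9028621848294/713703775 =-12650.38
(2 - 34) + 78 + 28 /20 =237 /5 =47.40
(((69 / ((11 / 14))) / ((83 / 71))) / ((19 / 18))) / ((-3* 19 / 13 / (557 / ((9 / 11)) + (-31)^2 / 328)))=-299926177915 / 27026626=-11097.43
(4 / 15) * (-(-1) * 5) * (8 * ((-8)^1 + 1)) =-224 / 3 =-74.67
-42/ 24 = -7/ 4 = -1.75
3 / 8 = 0.38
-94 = -94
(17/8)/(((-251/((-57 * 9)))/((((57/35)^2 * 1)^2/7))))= 92058884721/21092785000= 4.36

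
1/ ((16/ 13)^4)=28561/ 65536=0.44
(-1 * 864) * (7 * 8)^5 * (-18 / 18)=475832254464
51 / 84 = 17 / 28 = 0.61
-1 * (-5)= 5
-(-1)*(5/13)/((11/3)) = 15/143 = 0.10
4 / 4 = 1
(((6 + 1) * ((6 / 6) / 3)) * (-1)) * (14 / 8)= -49 / 12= -4.08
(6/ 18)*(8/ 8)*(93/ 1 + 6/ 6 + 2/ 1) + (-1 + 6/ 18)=31.33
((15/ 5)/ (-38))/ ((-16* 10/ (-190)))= -3/ 32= -0.09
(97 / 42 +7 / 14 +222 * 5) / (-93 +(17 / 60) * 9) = -467380 / 37989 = -12.30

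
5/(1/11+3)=55/34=1.62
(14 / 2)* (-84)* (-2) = 1176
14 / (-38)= -7 / 19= -0.37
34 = 34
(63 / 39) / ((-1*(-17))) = 21 / 221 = 0.10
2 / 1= 2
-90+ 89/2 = -91/2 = -45.50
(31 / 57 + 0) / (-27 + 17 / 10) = -310 / 14421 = -0.02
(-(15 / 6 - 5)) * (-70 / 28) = -25 / 4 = -6.25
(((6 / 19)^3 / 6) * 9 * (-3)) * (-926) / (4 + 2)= 150012 / 6859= 21.87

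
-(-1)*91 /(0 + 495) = 91 /495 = 0.18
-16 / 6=-8 / 3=-2.67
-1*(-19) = 19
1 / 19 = 0.05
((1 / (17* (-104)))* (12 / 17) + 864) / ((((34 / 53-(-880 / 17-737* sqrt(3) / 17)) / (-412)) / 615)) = 2058308777676582180 / 518851786219-1702731991291985610* sqrt(3) / 518851786219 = -1717079.07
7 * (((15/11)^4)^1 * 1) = 354375/14641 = 24.20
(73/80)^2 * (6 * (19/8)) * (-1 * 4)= -303753/6400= -47.46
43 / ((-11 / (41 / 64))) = -1763 / 704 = -2.50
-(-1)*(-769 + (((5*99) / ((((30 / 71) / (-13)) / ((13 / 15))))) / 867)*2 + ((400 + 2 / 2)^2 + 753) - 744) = 693645746 / 4335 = 160010.55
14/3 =4.67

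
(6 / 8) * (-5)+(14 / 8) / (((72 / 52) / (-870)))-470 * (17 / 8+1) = -30865 / 12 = -2572.08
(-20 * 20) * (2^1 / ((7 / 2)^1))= -1600 / 7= -228.57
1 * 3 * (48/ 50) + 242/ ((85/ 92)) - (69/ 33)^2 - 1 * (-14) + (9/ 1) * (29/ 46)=662617579/ 2365550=280.11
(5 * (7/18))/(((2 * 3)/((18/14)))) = 5/12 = 0.42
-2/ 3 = -0.67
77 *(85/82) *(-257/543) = -1682065/44526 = -37.78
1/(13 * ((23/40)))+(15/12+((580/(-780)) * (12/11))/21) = 371633/276276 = 1.35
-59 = -59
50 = 50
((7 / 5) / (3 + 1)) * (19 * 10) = 133 / 2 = 66.50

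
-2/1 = -2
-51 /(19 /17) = -867 /19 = -45.63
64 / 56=8 / 7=1.14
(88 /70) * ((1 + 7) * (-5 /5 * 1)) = -10.06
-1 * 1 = -1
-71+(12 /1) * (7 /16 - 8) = -161.75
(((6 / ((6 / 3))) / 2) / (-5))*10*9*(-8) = 216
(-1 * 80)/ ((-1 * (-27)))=-80/ 27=-2.96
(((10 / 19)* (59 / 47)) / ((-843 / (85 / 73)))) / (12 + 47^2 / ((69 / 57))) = -1153450 / 2321655452769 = -0.00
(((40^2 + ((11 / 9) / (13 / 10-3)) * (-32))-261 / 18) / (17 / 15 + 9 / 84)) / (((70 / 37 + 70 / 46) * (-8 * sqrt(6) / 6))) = -418864753 * sqrt(6) / 8821572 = -116.31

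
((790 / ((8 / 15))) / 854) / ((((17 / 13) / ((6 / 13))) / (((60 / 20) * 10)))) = 18.37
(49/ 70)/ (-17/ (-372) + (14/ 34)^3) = 6396726/ 1055585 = 6.06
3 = 3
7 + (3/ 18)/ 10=7.02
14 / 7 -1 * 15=-13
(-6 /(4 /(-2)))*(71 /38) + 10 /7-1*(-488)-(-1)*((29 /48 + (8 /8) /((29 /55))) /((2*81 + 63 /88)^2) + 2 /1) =2358371964232541 /4744891297062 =497.03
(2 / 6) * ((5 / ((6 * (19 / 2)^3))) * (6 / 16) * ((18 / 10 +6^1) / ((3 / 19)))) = 13 / 2166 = 0.01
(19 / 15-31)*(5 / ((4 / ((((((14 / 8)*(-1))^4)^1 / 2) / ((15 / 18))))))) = -535423 / 2560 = -209.15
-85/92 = -0.92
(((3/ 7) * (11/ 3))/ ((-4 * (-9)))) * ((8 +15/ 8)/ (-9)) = -869/ 18144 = -0.05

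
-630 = -630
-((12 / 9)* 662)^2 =-7011904 / 9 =-779100.44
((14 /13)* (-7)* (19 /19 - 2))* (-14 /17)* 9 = -12348 /221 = -55.87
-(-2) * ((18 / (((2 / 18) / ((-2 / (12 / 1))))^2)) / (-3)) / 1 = -27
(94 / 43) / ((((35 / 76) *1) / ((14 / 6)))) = 7144 / 645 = 11.08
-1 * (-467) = 467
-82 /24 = -41 /12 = -3.42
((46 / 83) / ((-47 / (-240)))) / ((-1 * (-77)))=11040 / 300377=0.04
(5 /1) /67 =5 /67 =0.07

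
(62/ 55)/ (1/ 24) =27.05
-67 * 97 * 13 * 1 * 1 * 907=-76629709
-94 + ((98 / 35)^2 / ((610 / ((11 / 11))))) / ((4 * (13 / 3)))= -18635353 / 198250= -94.00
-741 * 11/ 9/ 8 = -2717/ 24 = -113.21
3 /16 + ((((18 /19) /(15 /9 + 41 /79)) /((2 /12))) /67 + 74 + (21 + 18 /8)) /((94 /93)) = 23911630677 /247939664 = 96.44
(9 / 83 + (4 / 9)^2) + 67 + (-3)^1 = 432329 / 6723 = 64.31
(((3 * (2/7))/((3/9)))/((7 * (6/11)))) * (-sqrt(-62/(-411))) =-11 * sqrt(25482)/6713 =-0.26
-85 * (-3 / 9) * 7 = 595 / 3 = 198.33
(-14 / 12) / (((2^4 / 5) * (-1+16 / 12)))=-1.09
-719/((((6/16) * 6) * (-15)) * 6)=1438/405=3.55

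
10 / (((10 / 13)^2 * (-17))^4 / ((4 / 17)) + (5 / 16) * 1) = 26103383072 / 113589375730721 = 0.00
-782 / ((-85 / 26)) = 1196 / 5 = 239.20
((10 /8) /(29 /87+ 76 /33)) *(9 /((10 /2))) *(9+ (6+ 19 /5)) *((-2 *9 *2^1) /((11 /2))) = -15228 /145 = -105.02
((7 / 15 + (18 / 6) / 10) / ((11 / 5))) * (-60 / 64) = -115 / 352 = -0.33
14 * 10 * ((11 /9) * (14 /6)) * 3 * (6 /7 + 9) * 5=177100 /3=59033.33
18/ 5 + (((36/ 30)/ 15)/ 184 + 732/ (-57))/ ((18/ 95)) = -531373/ 8280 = -64.18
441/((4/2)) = 441/2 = 220.50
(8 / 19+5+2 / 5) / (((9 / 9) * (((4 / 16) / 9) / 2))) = 39816 / 95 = 419.12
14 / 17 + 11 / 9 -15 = -1982 / 153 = -12.95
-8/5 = -1.60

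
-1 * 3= -3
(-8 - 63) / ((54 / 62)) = -2201 / 27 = -81.52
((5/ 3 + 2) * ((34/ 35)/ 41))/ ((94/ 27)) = 0.02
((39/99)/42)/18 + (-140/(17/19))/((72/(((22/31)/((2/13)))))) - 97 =-1407111631/13147596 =-107.02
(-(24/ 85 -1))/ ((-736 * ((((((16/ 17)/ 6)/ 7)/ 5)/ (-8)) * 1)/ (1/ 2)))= 1281/ 1472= 0.87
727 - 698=29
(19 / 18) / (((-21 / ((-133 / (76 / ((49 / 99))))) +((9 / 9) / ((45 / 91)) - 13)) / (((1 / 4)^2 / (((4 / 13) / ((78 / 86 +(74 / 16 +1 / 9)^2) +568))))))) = 7976861881625 / 834696658944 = 9.56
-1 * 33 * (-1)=33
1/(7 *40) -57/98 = -1133/1960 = -0.58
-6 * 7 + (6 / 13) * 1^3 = -540 / 13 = -41.54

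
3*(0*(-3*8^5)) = 0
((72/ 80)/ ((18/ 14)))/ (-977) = -7/ 9770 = -0.00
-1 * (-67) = 67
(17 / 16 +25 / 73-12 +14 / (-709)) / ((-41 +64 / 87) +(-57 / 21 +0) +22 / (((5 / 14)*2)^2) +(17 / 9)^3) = -32520983076225 / 21080759426032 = -1.54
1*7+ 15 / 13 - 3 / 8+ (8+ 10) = 2681 / 104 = 25.78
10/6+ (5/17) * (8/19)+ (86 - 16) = 69565/969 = 71.79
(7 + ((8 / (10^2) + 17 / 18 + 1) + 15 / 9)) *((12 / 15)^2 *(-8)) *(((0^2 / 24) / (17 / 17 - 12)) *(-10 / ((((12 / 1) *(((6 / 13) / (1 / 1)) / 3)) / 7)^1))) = 0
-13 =-13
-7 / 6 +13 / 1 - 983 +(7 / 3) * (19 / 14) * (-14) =-2031 / 2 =-1015.50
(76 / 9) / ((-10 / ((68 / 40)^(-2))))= -760 / 2601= -0.29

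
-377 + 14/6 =-1124/3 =-374.67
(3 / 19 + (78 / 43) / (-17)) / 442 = 711 / 6138938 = 0.00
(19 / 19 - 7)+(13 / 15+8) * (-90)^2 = 71814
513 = 513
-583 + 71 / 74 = -582.04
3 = 3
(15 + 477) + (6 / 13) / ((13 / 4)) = 83172 / 169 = 492.14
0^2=0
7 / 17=0.41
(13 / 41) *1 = 13 / 41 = 0.32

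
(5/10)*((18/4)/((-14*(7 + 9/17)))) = -153/7168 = -0.02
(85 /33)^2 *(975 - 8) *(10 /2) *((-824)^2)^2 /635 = 3220869822146867200 /138303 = 23288502940260.64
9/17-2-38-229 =-4564/17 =-268.47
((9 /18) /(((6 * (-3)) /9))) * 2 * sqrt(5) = -1.12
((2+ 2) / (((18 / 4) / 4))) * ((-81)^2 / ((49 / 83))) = 1936224 / 49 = 39514.78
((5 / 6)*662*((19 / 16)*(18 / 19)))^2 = 24651225 / 64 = 385175.39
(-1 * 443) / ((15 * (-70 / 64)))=14176 / 525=27.00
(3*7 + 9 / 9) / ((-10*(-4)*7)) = 11 / 140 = 0.08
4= 4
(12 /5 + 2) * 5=22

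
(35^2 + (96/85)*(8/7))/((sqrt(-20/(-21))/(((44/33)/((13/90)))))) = 8755716*sqrt(105)/7735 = 11599.15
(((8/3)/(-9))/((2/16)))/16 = -4/27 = -0.15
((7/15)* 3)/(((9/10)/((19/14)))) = 19/9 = 2.11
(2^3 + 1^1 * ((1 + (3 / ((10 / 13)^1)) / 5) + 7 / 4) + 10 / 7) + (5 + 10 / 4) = 14321 / 700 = 20.46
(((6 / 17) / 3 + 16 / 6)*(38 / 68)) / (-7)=-1349 / 6069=-0.22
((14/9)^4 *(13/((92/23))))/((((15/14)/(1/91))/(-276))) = -1767136/32805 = -53.87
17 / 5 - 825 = -4108 / 5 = -821.60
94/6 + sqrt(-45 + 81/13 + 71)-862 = -2539/3 + sqrt(5447)/13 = -840.66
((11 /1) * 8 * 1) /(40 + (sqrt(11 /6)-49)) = -4752 /475-88 * sqrt(66) /475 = -11.51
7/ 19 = 0.37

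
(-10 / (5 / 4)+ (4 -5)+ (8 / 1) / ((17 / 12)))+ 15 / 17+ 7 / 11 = -343 / 187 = -1.83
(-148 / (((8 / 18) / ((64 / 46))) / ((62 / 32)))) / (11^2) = -20646 / 2783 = -7.42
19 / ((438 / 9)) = 57 / 146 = 0.39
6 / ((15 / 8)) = 16 / 5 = 3.20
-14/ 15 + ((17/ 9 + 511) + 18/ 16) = 184709/ 360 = 513.08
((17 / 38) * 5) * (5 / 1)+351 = 362.18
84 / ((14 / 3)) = 18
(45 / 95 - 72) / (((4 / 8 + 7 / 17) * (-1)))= 46206 / 589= 78.45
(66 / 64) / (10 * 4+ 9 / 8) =33 / 1316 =0.03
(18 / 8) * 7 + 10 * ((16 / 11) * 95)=61493 / 44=1397.57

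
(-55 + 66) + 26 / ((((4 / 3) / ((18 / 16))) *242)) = 42943 / 3872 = 11.09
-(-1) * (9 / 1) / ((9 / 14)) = 14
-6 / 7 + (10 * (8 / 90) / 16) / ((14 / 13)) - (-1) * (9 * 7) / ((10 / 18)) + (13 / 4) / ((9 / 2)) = 6799 / 60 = 113.32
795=795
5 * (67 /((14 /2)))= 335 /7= 47.86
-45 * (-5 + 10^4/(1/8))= -3599775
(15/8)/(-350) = -3/560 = -0.01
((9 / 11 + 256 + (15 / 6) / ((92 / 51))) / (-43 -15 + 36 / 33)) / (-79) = 522605 / 9099536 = 0.06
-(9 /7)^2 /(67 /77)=-891 /469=-1.90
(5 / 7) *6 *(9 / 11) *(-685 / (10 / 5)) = -92475 / 77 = -1200.97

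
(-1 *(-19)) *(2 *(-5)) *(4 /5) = -152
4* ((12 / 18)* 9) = 24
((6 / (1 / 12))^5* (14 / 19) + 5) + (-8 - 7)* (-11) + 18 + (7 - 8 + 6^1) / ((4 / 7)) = 108355402345 / 76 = 1425728978.22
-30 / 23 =-1.30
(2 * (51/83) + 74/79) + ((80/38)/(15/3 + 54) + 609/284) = 9071648093/2087512748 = 4.35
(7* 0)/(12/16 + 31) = 0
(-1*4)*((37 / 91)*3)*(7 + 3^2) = -7104 / 91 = -78.07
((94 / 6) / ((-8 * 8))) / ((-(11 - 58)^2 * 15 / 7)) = 0.00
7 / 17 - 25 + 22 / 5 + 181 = 13669 / 85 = 160.81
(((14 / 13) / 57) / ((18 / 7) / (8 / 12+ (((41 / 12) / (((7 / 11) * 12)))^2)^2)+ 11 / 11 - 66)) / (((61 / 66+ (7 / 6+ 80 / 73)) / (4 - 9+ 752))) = -680806917551843390 / 9432888851820018611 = -0.07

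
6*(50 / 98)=150 / 49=3.06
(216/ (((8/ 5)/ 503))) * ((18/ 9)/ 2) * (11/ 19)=746955/ 19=39313.42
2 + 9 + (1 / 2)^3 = 89 / 8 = 11.12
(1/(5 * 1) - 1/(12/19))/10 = -0.14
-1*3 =-3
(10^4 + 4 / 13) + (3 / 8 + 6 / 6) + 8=1041007 / 104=10009.68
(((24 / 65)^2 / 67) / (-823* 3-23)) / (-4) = 36 / 176355725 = 0.00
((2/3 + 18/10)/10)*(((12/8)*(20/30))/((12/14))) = 259/900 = 0.29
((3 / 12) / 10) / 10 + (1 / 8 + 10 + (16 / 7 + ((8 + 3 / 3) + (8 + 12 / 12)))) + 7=104757 / 2800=37.41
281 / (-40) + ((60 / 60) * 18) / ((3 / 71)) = 16759 / 40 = 418.98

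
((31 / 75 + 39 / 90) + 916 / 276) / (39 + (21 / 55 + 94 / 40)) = 316162 / 3167445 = 0.10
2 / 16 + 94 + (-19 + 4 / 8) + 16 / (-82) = 24741 / 328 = 75.43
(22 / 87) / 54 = 11 / 2349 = 0.00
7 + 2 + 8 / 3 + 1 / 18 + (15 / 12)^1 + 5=647 / 36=17.97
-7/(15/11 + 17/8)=-616/307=-2.01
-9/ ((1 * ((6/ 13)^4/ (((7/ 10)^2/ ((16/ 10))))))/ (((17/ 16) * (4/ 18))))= -23791313/ 1658880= -14.34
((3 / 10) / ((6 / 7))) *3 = 21 / 20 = 1.05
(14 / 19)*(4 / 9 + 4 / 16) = 175 / 342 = 0.51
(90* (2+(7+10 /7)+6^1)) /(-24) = -1725 /28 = -61.61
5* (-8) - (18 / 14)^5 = -731329 / 16807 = -43.51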